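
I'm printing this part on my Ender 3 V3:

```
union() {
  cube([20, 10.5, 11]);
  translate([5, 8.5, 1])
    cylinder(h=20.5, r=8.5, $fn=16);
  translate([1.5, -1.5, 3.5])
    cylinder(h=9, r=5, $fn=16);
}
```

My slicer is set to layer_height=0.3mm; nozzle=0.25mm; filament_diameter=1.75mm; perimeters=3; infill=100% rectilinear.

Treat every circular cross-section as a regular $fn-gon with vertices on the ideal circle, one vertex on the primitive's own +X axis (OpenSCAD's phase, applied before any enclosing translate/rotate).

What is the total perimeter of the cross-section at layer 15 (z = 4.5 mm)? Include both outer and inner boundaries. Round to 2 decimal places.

84.27 mm

At z = 4.5 mm: the cube is present — its section is the full 20×10.5 rectangle (perimeter 61.00 mm); the r=8.5 cylinder at (5, 8.5) contributes a regular 16-gon of circumradius 8.5 (perimeter = 2·16·8.500·sin(180°/16) = 53.06 mm); the r=5 cylinder at (1.5, -1.5) contributes a regular 16-gon of circumradius 5 (perimeter = 2·16·5.000·sin(180°/16) = 31.21 mm); Taking the union: the regions partially overlap (shared area 138.97 mm²), so the edge portions inside another operand are dropped and the merged outline is re-measured after clipping — boundary = 84.27 mm. Overall, the cross-section is a single solid region. Total boundary length (outer) = 84.27 mm.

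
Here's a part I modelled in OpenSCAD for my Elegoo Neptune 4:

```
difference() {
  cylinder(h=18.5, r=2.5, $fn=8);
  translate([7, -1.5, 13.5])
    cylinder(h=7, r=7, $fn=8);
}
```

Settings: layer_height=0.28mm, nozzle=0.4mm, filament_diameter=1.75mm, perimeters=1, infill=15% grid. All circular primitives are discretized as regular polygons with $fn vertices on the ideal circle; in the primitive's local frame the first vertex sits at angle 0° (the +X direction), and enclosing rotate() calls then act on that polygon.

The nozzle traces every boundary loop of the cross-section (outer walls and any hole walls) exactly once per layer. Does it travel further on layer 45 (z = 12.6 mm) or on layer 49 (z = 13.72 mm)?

Layer 45 (z = 12.6): the cylinder: section is a regular 8-gon, circumradius r=2.5 (perimeter = 2·8·2.500·sin(180°/8) = 15.31 mm); the cylinder at (7, -1.5) does not reach this height (z outside [13.5, 20.5]); After the difference (first − rest): none of the subtracted shapes is present at this height, so the r=2.5 cylinder is unchanged — boundary = 15.31 mm. So its perimeter = 15.31 mm. Layer 49 (z = 13.72): the r=2.5 cylinder gives a regular 8-gon of circumradius 2.5 (constant along its height) (perimeter = 2·8·2.500·sin(180°/8) = 15.31 mm); the r=7 cylinder at (7, -1.5) contributes a regular 8-gon of circumradius 7 (perimeter = 2·8·7.000·sin(180°/8) = 42.86 mm); Subtracting the remaining from the first: starting from the r=2.5 cylinder, the r=7 cylinder at (7, -1.5) partially overlaps it — only the 5.83 mm² overlap (of its 138.59 mm²) is removed, clipping the outline — boundary = 14.19 mm. So its perimeter = 14.19 mm. Layer 45 is larger (15.31 vs 14.19 mm).

layer 45 (z = 12.6 mm)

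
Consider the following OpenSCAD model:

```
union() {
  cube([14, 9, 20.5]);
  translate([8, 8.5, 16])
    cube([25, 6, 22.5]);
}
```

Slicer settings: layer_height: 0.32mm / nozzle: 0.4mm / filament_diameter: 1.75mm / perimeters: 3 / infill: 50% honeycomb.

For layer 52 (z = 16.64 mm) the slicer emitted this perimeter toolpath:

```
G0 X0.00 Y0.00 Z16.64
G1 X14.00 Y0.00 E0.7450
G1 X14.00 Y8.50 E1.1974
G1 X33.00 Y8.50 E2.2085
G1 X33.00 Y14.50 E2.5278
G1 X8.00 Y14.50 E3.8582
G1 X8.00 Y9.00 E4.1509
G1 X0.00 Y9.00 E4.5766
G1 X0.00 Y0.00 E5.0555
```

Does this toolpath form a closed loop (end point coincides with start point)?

yes

Start point (G0): (0.00, 0.00). End point (last G1): the path returns to the start — closed.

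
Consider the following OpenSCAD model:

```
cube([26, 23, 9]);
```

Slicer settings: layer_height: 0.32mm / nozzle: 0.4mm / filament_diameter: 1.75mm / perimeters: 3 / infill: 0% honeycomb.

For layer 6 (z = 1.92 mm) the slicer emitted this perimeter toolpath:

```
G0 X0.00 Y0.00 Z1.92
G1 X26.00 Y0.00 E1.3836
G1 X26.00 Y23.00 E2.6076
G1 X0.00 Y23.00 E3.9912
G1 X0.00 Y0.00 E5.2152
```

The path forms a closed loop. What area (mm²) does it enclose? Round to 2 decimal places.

598.00 mm²

Apply the shoelace formula to the sequence of (X, Y) vertices; enclosed area = 598.00 mm².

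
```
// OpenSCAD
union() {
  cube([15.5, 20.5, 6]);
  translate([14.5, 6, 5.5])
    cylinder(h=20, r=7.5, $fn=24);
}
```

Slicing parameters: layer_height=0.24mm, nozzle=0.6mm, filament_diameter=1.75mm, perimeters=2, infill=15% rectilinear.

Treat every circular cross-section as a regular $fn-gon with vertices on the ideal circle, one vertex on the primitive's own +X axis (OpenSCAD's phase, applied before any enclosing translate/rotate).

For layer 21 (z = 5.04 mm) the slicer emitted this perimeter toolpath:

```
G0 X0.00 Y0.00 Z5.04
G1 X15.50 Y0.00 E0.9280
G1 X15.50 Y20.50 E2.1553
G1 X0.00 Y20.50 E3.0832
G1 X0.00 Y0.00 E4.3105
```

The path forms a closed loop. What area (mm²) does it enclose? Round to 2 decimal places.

317.75 mm²

Apply the shoelace formula to the sequence of (X, Y) vertices; enclosed area = 317.75 mm².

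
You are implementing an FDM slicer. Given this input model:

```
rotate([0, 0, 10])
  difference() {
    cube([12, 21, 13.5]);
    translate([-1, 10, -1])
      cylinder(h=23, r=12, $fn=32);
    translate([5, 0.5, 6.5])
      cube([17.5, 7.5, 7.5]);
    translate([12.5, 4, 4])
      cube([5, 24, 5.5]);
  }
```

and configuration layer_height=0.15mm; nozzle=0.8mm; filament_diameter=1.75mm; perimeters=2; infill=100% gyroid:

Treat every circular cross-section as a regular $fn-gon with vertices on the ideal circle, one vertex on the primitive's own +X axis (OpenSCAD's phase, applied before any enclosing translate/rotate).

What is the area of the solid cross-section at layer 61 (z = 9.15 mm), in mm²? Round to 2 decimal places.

38.89 mm²

At z = 9.15 mm: the cube (footprint 12×21) is included at this height (area 252.00 mm²); the r=12 cylinder at (-1, 10) gives a regular 32-gon of circumradius 12 (constant along its height) (area = (32/2)·12.000²·sin(360°/32) = 449.49 mm²); the 17.5×7.5 cube at (5, 0.5) contributes its full rectangle (area 131.25 mm²); the cube at (12.5, 4) (footprint 5×24) is included at this height (area 120.00 mm²); Taking the first minus the rest: starting from the 12×21 cube (252.00 mm²), the r=12 cylinder at (-1, 10) partially overlaps it — only the 191.97 mm² overlap (of its 449.49 mm²) is removed, clipping the outline; the 17.5×7.5 cube at (5, 0.5) partially overlaps it — only the 21.13 mm² overlap (of its 131.25 mm²) is removed, clipping the outline; the 5×24 cube at (12.5, 4) misses the remaining region (no effect) — area = 38.89 mm²; (rotated 10° about Z; rotation is an isometry so areas/perimeters/island counts are preserved). Overall, the cross-section has 2 separate islands. Net area = 38.89 mm².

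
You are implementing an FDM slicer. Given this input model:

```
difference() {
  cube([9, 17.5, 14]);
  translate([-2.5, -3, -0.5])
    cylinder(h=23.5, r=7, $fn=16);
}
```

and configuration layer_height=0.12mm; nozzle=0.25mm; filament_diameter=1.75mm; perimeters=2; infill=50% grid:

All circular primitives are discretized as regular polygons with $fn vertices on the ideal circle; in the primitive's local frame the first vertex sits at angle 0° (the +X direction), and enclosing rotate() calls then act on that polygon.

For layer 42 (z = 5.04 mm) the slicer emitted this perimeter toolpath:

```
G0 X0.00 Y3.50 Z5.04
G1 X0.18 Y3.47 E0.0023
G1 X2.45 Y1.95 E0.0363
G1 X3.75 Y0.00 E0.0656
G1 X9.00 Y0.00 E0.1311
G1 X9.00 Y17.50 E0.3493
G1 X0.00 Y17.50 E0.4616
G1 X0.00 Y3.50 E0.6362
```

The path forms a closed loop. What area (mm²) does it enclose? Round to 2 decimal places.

149.45 mm²

Apply the shoelace formula to the sequence of (X, Y) vertices; enclosed area = 149.45 mm².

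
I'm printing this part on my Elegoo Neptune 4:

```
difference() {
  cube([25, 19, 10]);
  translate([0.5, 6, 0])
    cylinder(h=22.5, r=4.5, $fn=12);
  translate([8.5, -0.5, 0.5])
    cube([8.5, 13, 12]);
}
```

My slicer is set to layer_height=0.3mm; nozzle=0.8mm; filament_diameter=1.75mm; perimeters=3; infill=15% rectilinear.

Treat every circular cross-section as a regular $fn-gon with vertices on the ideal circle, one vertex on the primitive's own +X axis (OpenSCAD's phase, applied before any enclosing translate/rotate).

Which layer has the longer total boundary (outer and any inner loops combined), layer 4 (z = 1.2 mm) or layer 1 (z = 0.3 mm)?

layer 4 (z = 1.2 mm)

Layer 4 (z = 1.2): the cube (footprint 25×19) is included at this height (perimeter 88.00 mm); the r=4.5 cylinder at (0.5, 6) contributes a regular 12-gon of circumradius 4.5 (perimeter = 2·12·4.500·sin(180°/12) = 27.95 mm); the 8.5×13 cube at (8.5, -0.5) contributes its full rectangle (perimeter 43.00 mm); Subtracting the remaining from the first: starting from the 25×19 cube, the r=4.5 cylinder at (0.5, 6) partially overlaps it — only the 34.81 mm² overlap (of its 60.75 mm²) is removed, clipping the outline; the 8.5×13 cube at (8.5, -0.5) partially overlaps it — only the 106.25 mm² overlap (of its 110.50 mm²) is removed, clipping the outline — boundary = 119.28 mm. So its perimeter = 119.28 mm. Layer 1 (z = 0.3): the cube (footprint 25×19) is included at this height (perimeter 88.00 mm); the r=4.5 cylinder at (0.5, 6) gives a regular 12-gon of circumradius 4.5 (constant along its height) (perimeter = 2·12·4.500·sin(180°/12) = 27.95 mm); the cube at (8.5, -0.5) is not intersected at this z (z outside [0.5, 12.5]); After the difference (first − rest): starting from the 25×19 cube, the r=4.5 cylinder at (0.5, 6) partially overlaps it — only the 34.81 mm² overlap (of its 60.75 mm²) is removed, clipping the outline — boundary = 94.28 mm. So its perimeter = 94.28 mm. Layer 4 is larger (119.28 vs 94.28 mm).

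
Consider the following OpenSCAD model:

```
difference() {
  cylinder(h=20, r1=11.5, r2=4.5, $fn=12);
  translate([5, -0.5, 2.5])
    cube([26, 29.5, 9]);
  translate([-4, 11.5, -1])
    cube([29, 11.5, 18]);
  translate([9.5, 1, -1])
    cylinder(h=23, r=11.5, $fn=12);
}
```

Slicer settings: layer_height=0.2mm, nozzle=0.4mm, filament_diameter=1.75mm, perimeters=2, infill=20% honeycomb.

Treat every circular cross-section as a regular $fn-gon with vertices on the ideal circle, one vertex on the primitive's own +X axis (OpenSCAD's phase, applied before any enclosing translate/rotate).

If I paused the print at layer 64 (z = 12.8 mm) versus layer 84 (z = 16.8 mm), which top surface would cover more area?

Layer 64 (z = 12.8): the cone contributes a regular 12-gon of circumradius 7.020 (interpolated between r1=11.5 and r2=4.5 at t=0.640) (area = (12/2)·7.020²·sin(360°/12) = 147.84 mm²); the cube at (5, -0.5) does not reach this height (z outside [2.5, 11.5]); the 29×11.5 cube at (-4, 11.5) contributes its full rectangle (area 333.50 mm²); the cylinder at (9.5, 1): section is a regular 12-gon, circumradius r=11.5 (area = (12/2)·11.500²·sin(360°/12) = 396.75 mm²); After the difference (first − rest): starting from the cone (147.84 mm²), the 29×11.5 cube at (-4, 11.5) misses the remaining region (no effect); the r=11.5 cylinder at (9.5, 1) partially overlaps it — only the 86.96 mm² overlap (of its 396.75 mm²) is removed, clipping the outline — area = 60.89 mm². So its area = 60.89 mm². Layer 84 (z = 16.8): the cone (r1=11.5→r2=4.5) has section circumradius 5.620 here — a regular 12-gon (area = (12/2)·5.620²·sin(360°/12) = 94.75 mm²); the cube at (5, -0.5) does not reach this height (z outside [2.5, 11.5]); the cube at (-4, 11.5) is present — its section is the full 29×11.5 rectangle (area 333.50 mm²); the cylinder at (9.5, 1): section is a regular 12-gon, circumradius r=11.5 (area = (12/2)·11.500²·sin(360°/12) = 396.75 mm²); After the difference (first − rest): starting from the cone (94.75 mm²), the 29×11.5 cube at (-4, 11.5) misses the remaining region (no effect); the r=11.5 cylinder at (9.5, 1) partially overlaps it — only the 60.78 mm² overlap (of its 396.75 mm²) is removed, clipping the outline — area = 33.97 mm². So its area = 33.97 mm². Layer 64 is larger (60.89 vs 33.97 mm²).

layer 64 (z = 12.8 mm)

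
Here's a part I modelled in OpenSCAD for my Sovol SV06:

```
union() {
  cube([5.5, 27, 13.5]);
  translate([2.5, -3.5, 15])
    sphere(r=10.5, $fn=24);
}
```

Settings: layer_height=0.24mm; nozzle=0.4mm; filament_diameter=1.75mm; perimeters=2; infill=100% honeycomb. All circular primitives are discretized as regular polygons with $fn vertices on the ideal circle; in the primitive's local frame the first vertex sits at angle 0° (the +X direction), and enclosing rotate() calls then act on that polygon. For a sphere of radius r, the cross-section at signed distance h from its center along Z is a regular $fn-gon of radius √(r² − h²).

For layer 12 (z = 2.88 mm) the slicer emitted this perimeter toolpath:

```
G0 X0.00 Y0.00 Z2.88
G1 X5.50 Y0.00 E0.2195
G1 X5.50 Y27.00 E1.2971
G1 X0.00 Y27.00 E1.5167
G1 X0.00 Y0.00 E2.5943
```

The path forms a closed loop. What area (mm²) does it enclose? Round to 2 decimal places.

148.50 mm²

Apply the shoelace formula to the sequence of (X, Y) vertices; enclosed area = 148.50 mm².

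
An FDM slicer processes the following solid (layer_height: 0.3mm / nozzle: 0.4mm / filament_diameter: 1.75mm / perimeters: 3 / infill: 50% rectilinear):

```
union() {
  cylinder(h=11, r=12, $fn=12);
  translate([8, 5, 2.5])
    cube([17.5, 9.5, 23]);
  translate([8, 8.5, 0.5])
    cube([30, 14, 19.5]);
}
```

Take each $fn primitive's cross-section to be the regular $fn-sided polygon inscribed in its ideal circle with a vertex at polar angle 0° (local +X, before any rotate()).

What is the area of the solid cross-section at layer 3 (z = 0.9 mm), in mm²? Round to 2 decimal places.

At z = 0.9 mm: the cylinder: section is a regular 12-gon, circumradius r=12 (area = (12/2)·12.000²·sin(360°/12) = 432.00 mm²); the cube at (8, 5) is absent (z outside [2.5, 25.5]); the cube at (8, 8.5) (footprint 30×14) is included at this height (area 420.00 mm²); Merging all regions: the 2 present regions are separate (no shared area or edge), so areas and boundary lengths simply add and each stays a separate island — area = 852.00 mm². Overall, the cross-section has 2 separate islands. Net area = 852.00 mm².

852.00 mm²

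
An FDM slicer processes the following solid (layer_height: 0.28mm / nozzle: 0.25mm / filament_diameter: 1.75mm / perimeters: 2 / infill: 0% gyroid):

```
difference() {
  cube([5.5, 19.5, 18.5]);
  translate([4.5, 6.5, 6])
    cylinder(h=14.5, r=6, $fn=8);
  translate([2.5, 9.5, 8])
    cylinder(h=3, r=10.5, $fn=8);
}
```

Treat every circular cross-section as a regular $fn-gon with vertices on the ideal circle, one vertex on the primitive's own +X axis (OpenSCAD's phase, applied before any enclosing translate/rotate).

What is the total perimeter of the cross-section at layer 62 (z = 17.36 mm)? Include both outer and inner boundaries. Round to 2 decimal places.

At z = 17.36 mm: the 5.5×19.5 cube contributes its full rectangle (perimeter 50.00 mm); the r=6 cylinder at (4.5, 6.5) gives a regular 8-gon of circumradius 6 (constant along its height) (perimeter = 2·8·6.000·sin(180°/8) = 36.74 mm); the cylinder at (2.5, 9.5) is not intersected at this z (z outside [8, 11]); Taking the first minus the rest: starting from the 5.5×19.5 cube, the r=6 cylinder at (4.5, 6.5) partially overlaps it — only the 57.07 mm² overlap (of its 101.82 mm²) is removed, clipping the outline — boundary = 44.28 mm. Overall, the cross-section has 2 separate islands. Total boundary length (outer) = 44.28 mm.

44.28 mm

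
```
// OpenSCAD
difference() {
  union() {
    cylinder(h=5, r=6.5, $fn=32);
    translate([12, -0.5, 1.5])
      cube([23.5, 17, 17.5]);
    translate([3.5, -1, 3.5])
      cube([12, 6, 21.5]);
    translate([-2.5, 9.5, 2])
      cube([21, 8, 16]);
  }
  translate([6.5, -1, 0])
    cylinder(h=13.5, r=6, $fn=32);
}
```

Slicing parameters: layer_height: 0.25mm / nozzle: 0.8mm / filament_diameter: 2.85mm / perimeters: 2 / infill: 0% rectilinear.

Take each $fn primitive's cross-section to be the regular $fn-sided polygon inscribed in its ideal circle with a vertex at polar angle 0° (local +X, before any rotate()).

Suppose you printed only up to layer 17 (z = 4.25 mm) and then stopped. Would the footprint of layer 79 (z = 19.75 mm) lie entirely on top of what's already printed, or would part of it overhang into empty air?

Compare the two slices. At z = 4.25: the r=6.5 cylinder contributes a regular 32-gon of circumradius 6.5 (area = (32/2)·6.500²·sin(360°/32) = 131.88 mm²); the cube at (12, -0.5) (footprint 23.5×17) is included at this height (area 399.50 mm²); the 12×6 cube at (3.5, -1) contributes its full rectangle (area 72.00 mm²); the cube at (-2.5, 9.5) is present — its section is the full 21×8 rectangle (area 168.00 mm²); Combining (union): the regions partially overlap — summed areas 771.38 mm² minus the doubly-counted overlap 79.01 mm² gives 692.38 mm² — area = 692.38 mm²; the r=6 cylinder at (6.5, -1) contributes a regular 32-gon of circumradius 6 (area = (32/2)·6.000²·sin(360°/32) = 112.37 mm²); After the difference (first − rest): starting from that combined region (692.38 mm²), the r=6 cylinder at (6.5, -1) partially overlaps it — only the 75.40 mm² overlap (of its 112.37 mm²) is removed, clipping the outline — area = 616.97 mm². At z = 19.75: the cylinder is not intersected at this z (z outside [0, 5]); the cube at (12, -0.5) does not reach this height (z outside [1.5, 19]); the cube at (3.5, -1) (footprint 12×6) is included at this height (area 72.00 mm²); the cube at (-2.5, 9.5) is not intersected at this z (z outside [2, 18]); Merging all regions: only the 12×6 cube at (3.5, -1) is present, so the union is just that shape — area = 72.00 mm²; the cylinder at (6.5, -1) does not reach this height (z outside [0, 13.5]); After the difference (first − rest): none of the subtracted shapes is present at this height, so the result so far is unchanged — area = 72.00 mm². Checking containment: at z = 19.75 the cross-section extends beyond the z = 4.25 cross-section by about 45.25 mm².

part overhangs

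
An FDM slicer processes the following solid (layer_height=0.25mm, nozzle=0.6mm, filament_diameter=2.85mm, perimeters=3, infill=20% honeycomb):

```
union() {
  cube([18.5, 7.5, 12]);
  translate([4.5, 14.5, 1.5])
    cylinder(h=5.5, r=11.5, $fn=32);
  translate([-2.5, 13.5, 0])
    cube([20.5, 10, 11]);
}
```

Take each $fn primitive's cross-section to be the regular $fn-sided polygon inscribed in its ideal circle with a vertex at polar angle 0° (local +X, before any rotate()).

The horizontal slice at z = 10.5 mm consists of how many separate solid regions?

At z = 10.5 mm: the cube is present — its section is the full 18.5×7.5 rectangle; the cylinder at (4.5, 14.5) is not intersected at this z (z outside [1.5, 7]); the cube at (-2.5, 13.5) (footprint 20.5×10) is included at this height; Combining (union): the 2 present regions are separate (no shared area or edge), so areas and boundary lengths simply add and each stays a separate island — 2 connected regions. The result has 2 disconnected regions.

2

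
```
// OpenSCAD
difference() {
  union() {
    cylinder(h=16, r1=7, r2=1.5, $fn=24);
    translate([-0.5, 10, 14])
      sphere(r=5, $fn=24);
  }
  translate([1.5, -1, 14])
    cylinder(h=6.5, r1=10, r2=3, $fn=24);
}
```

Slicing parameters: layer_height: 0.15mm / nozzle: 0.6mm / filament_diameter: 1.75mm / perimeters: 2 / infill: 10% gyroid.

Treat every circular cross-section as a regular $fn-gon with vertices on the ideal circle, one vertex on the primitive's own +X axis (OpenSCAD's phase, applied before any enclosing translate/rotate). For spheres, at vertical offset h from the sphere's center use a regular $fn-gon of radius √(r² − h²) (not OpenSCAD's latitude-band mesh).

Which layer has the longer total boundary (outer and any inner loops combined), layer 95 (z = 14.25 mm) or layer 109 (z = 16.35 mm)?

Layer 95 (z = 14.25): the cone: at t=0.891 of its height the radius interpolates to r₁+(r₂−r₁)t = 2.102, giving a regular 24-gon of that circumradius (perimeter = 2·24·2.102·sin(180°/24) = 13.17 mm); the r=5 sphere at (-0.5, 10) contributes a regular 24-gon of circumradius √(5²−0.25²) = 4.994 (perimeter = 2·24·4.994·sin(180°/24) = 31.29 mm); Combining (union): the 2 present regions are separate (no shared area or edge), so areas and boundary lengths simply add and each stays a separate island — boundary = 44.45 mm; the cone at (1.5, -1) (r1=10→r2=3) has section circumradius 9.731 here — a regular 24-gon (perimeter = 2·24·9.731·sin(180°/24) = 60.97 mm); Subtracting the remaining from the first: starting from that combined region, the cone at (1.5, -1) partially overlaps it — only the 34.45 mm² overlap (of its 294.08 mm²) is removed, clipping the outline — boundary = 29.80 mm. So its perimeter = 29.80 mm. Layer 109 (z = 16.35): the cone is absent (z outside [0, 16]); the r=5 sphere at (-0.5, 10) contributes a regular 24-gon of circumradius √(5²−2.35²) = 4.413 (perimeter = 2·24·4.413·sin(180°/24) = 27.65 mm); Merging all regions: only the r=5 sphere at (-0.5, 10) is present, so the union is just that shape — boundary = 27.65 mm; the cone at (1.5, -1) (r1=10→r2=3) has section circumradius 7.469 here — a regular 24-gon (perimeter = 2·24·7.469·sin(180°/24) = 46.80 mm); After the difference (first − rest): starting from the result so far, the cone at (1.5, -1) partially overlaps it — only the 1.57 mm² overlap (of its 173.27 mm²) is removed, clipping the outline — boundary = 27.58 mm. So its perimeter = 27.58 mm. Layer 95 is larger (29.80 vs 27.58 mm).

layer 95 (z = 14.25 mm)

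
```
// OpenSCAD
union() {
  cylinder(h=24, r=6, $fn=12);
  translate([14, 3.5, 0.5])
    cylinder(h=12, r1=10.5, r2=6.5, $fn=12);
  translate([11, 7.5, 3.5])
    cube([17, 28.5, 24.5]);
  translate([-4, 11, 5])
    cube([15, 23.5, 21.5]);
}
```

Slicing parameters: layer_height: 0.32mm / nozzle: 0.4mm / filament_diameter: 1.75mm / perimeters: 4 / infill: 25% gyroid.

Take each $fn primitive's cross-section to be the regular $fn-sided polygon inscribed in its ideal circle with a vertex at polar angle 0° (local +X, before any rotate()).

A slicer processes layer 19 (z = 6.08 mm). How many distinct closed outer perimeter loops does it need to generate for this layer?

At z = 6.08 mm: the cylinder: section is a regular 12-gon, circumradius r=6; the cone at (14, 3.5) (r1=10.5→r2=6.5) has section circumradius 8.640 here — a regular 12-gon; the 17×28.5 cube at (11, 7.5) contributes its full rectangle; the cube at (-4, 11) is present — its section is the full 15×23.5 rectangle; Combining (union): the regions partially overlap (shared area 36.50 mm²), so overlapping operands fuse into one piece — 2 connected regions. The result has 2 disconnected regions.

2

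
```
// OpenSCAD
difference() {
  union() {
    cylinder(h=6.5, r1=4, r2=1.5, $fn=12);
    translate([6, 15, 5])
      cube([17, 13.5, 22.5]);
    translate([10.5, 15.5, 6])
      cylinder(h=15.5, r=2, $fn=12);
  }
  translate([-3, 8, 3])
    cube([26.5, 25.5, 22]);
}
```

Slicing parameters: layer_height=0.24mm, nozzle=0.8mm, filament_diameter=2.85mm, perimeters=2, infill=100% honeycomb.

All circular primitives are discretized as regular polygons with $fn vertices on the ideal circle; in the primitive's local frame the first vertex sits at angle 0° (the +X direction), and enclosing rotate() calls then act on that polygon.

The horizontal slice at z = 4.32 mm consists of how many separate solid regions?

At z = 4.32 mm: the cone: at t=0.665 of its height the radius interpolates to r₁+(r₂−r₁)t = 2.338, giving a regular 12-gon of that circumradius; the cube at (6, 15) is absent (z outside [5, 27.5]); the cylinder at (10.5, 15.5) is absent (z outside [6, 21.5]); Merging all regions: only the cone is present, so the union is just that shape — 1 connected region; the cube at (-3, 8) (footprint 26.5×25.5) is included at this height; Taking the first minus the rest: starting from that combined region, the 26.5×25.5 cube at (-3, 8) misses the remaining region (no effect) — 1 connected region. The result has 1 disconnected region.

1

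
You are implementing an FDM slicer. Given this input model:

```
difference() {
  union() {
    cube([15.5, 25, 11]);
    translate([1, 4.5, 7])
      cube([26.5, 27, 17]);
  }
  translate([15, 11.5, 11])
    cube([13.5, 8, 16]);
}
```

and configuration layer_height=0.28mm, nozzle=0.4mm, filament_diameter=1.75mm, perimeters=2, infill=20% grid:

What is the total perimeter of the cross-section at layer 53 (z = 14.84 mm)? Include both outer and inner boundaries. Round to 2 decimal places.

At z = 14.84 mm: the cube is absent (z outside [0, 11]); the cube at (1, 4.5) (footprint 26.5×27) is included at this height (perimeter 107.00 mm); Taking the union: only the 26.5×27 cube at (1, 4.5) is present, so the union is just that shape — boundary = 107.00 mm; the cube at (15, 11.5) is present — its section is the full 13.5×8 rectangle (perimeter 43.00 mm); Subtracting the remaining from the first: starting from that combined region, the 13.5×8 cube at (15, 11.5) partially overlaps it — only the 100.00 mm² overlap (of its 108.00 mm²) is removed, clipping the outline — boundary = 132.00 mm. Overall, the cross-section is a single solid region. Total boundary length (outer) = 132.00 mm.

132.00 mm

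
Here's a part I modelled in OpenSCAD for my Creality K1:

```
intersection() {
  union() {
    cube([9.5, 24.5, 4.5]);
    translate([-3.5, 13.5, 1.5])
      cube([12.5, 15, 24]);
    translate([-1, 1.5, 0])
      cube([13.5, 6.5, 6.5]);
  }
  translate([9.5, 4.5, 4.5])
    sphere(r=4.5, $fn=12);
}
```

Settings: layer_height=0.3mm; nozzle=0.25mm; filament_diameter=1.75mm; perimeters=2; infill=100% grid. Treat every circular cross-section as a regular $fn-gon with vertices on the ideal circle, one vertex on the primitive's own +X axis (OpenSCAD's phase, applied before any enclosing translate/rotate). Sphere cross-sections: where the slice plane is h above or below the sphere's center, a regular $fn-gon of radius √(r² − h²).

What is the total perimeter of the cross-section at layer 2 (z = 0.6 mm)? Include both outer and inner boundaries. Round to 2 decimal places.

13.95 mm

At z = 0.6 mm: the 9.5×24.5 cube contributes its full rectangle (perimeter 68.00 mm); the cube at (-3.5, 13.5) is absent (z outside [1.5, 25.5]); the cube at (-1, 1.5) is present — its section is the full 13.5×6.5 rectangle (perimeter 40.00 mm); Merging all regions: the regions partially overlap (shared area 61.75 mm²), so the edge portions inside another operand are dropped and the merged outline is re-measured after clipping — boundary = 76.00 mm; the r=4.5 sphere at (9.5, 4.5) contributes a regular 12-gon of circumradius √(4.5²−3.9²) = 2.245 (perimeter = 2·12·2.245·sin(180°/12) = 13.95 mm); Taking the intersection: the r=4.5 sphere at (9.5, 4.5) lies inside that combined region, so the common part is the r=4.5 sphere at (9.5, 4.5) itself — boundary = 13.95 mm. Overall, the cross-section is a single solid region. Total boundary length (outer) = 13.95 mm.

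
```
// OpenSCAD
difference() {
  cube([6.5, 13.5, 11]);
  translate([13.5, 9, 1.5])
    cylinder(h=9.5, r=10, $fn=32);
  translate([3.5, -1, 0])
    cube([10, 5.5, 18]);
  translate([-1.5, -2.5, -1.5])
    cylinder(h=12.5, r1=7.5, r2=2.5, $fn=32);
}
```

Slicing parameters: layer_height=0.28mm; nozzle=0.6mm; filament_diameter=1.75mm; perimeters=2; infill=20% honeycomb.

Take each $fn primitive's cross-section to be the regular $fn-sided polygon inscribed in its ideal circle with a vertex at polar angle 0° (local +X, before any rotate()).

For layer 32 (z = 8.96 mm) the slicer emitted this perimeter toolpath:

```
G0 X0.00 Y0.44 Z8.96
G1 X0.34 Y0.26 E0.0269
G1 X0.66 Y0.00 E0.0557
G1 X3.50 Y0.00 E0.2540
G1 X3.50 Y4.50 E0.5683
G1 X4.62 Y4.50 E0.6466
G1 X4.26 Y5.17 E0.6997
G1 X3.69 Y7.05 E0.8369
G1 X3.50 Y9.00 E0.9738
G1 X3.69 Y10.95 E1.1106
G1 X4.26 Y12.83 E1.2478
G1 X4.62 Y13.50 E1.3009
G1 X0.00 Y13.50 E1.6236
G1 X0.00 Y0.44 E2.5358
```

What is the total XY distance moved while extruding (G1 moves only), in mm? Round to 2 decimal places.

36.31 mm

Sum the Euclidean lengths of each G1 segment: total = 36.31 mm.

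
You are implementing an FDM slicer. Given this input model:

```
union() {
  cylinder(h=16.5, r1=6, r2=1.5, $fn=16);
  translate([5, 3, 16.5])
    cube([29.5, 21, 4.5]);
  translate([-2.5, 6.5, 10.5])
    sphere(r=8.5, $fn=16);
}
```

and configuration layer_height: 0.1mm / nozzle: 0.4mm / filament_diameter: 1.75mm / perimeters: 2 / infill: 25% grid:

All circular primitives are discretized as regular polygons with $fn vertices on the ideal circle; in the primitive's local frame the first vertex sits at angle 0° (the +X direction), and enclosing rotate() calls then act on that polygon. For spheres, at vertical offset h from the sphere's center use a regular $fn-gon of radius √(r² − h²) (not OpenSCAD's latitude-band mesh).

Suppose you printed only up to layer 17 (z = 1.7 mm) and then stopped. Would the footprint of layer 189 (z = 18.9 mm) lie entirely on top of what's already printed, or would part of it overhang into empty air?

Compare the two slices. At z = 1.7: the cone (r1=6→r2=1.5) has section circumradius 5.536 here — a regular 16-gon (area = (16/2)·5.536²·sin(360°/16) = 93.84 mm²); the cube at (5, 3) is absent (z outside [16.5, 21]); the sphere at (-2.5, 6.5) does not reach this height (|z−center|=8.800 > r=8.5); Combining (union): only the cone is present, so the union is just that shape — area = 93.84 mm². At z = 18.9: the cone does not reach this height (z outside [0, 16.5]); the 29.5×21 cube at (5, 3) contributes its full rectangle (area 619.50 mm²); the r=8.5 sphere at (-2.5, 6.5) slices to a regular 16-gon of circumradius 1.300 (√(r²−h²) with h=8.4 from center) (area = (16/2)·1.300²·sin(360°/16) = 5.17 mm²); Combining (union): the 2 present regions are separate (no shared area or edge), so areas and boundary lengths simply add and each stays a separate island — area = 624.67 mm². Checking containment: at z = 18.9 the cross-section extends beyond the z = 1.7 cross-section by about 624.67 mm².

part overhangs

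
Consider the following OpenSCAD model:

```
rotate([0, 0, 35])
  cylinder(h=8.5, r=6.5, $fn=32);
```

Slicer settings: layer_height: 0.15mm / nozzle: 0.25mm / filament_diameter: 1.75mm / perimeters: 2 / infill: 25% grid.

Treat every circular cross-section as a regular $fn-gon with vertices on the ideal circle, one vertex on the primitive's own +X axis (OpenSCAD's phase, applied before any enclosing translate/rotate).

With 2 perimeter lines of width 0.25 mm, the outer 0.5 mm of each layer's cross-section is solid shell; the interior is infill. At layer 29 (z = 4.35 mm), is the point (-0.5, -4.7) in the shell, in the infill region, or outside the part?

At z = 4.35 mm: the cylinder: section is a regular 32-gon, circumradius r=6.5; (rotated 35° about Z; rotation is an isometry so areas/perimeters/island counts are preserved). Overall, the cross-section is a single solid region. Undo the 35° rotation: the query point maps to (-3.105, -3.563) in the un-rotated model frame. The nearest boundary edge runs (-4.60, -4.60)→(-3.61, -5.40); distance from the point to it = 1.74 mm. The point is inside the cross-section and 1.74 mm from the nearest boundary — more than the 0.5 mm shell width (2 × 0.25), so it's in the infill interior.

infill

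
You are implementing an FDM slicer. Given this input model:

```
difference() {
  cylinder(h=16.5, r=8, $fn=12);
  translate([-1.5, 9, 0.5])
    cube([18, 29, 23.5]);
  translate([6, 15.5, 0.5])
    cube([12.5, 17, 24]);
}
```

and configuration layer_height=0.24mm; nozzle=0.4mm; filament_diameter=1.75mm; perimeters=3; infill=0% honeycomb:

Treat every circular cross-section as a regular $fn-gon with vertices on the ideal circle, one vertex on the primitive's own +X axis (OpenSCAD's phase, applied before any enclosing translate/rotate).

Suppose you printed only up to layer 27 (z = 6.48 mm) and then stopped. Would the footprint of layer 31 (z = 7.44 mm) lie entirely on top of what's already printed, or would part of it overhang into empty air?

Compare the two slices. At z = 6.48: the r=8 cylinder gives a regular 12-gon of circumradius 8 (constant along its height) (area = (12/2)·8.000²·sin(360°/12) = 192.00 mm²); the cube at (-1.5, 9) is present — its section is the full 18×29 rectangle (area 522.00 mm²); the cube at (6, 15.5) (footprint 12.5×17) is included at this height (area 212.50 mm²); Subtracting the remaining from the first: starting from the r=8 cylinder (192.00 mm²), the 18×29 cube at (-1.5, 9) misses the remaining region (no effect); the 12.5×17 cube at (6, 15.5) misses the remaining region (no effect) — area = 192.00 mm². At z = 7.44: the cylinder: section is a regular 12-gon, circumradius r=8 (area = (12/2)·8.000²·sin(360°/12) = 192.00 mm²); the cube at (-1.5, 9) (footprint 18×29) is included at this height (area 522.00 mm²); the cube at (6, 15.5) (footprint 12.5×17) is included at this height (area 212.50 mm²); Subtracting the remaining from the first: starting from the r=8 cylinder (192.00 mm²), the 18×29 cube at (-1.5, 9) misses the remaining region (no effect); the 12.5×17 cube at (6, 15.5) misses the remaining region (no effect) — area = 192.00 mm². Checking containment: the cross-section at z = 7.44 is a subset of the cross-section at z = 6.48.

entirely on top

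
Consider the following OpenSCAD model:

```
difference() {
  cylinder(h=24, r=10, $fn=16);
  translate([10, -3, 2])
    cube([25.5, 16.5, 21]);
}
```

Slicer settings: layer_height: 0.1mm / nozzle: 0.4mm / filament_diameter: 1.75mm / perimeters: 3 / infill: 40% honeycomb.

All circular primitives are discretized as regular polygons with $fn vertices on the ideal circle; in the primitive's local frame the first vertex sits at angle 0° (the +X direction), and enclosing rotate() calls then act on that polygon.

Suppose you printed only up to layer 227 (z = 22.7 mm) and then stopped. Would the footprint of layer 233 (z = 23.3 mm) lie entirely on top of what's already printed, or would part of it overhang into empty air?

Compare the two slices. At z = 22.7: the r=10 cylinder contributes a regular 16-gon of circumradius 10 (area = (16/2)·10.000²·sin(360°/16) = 306.15 mm²); the cube at (10, -3) (footprint 25.5×16.5) is included at this height (area 420.75 mm²); Subtracting the remaining from the first: starting from the r=10 cylinder (306.15 mm²), the 25.5×16.5 cube at (10, -3) misses the remaining region (no effect) — area = 306.15 mm². At z = 23.3: the cylinder: section is a regular 16-gon, circumradius r=10 (area = (16/2)·10.000²·sin(360°/16) = 306.15 mm²); the cube at (10, -3) is absent (z outside [2, 23]); After the difference (first − rest): none of the subtracted shapes is present at this height, so the r=10 cylinder is unchanged — area = 306.15 mm². Checking containment: the cross-section at z = 23.3 is a subset of the cross-section at z = 22.7.

entirely on top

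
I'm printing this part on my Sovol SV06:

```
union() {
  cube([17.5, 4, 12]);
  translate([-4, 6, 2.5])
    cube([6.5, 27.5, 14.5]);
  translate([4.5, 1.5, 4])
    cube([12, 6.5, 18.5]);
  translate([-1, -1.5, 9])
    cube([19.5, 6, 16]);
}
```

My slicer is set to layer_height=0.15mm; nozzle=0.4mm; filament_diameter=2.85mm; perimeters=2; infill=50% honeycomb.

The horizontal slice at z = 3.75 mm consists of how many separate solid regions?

At z = 3.75 mm: the cube (footprint 17.5×4) is included at this height; the cube at (-4, 6) (footprint 6.5×27.5) is included at this height; the cube at (4.5, 1.5) does not reach this height (z outside [4, 22.5]); the cube at (-1, -1.5) is not intersected at this z (z outside [9, 25]); Merging all regions: the 2 present regions are separate (no shared area or edge), so areas and boundary lengths simply add and each stays a separate island — 2 connected regions. The result has 2 disconnected regions.

2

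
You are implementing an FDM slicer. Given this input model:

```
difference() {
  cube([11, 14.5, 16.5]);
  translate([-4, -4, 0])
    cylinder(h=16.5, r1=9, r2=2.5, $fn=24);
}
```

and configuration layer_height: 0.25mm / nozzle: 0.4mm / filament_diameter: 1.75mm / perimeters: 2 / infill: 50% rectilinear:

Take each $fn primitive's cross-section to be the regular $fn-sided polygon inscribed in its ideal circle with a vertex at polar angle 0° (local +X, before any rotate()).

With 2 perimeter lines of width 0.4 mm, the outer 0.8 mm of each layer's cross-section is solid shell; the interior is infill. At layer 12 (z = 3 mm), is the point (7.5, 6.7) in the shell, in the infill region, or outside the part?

infill

At z = 3 mm: the cube is present — its section is the full 11×14.5 rectangle; the cone at (-4, -4) (r1=9→r2=2.5) has section circumradius 7.818 here — a regular 24-gon; Subtracting the remaining from the first: starting from the 11×14.5 cube, the cone at (-4, -4) partially overlaps it — only the 4.13 mm² overlap (of its 189.84 mm²) is removed, clipping the outline — 1 connected region. Overall, the cross-section is a single solid region. The nearest boundary edge runs (11.00, 14.50)→(11.00, 0.00); distance from the point to it = 3.50 mm. The point is inside the cross-section and 3.50 mm from the nearest boundary — more than the 0.8 mm shell width (2 × 0.4), so it's in the infill interior.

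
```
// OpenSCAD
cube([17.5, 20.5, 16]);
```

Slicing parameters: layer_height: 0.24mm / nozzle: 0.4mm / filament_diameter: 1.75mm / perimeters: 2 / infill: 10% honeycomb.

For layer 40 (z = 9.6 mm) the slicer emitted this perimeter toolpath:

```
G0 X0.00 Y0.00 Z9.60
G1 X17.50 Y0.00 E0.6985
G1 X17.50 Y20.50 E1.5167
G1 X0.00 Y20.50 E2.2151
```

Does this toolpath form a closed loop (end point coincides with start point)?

no

Start point (G0): (0.00, 0.00). End point (last G1): the path does not return to the start — open.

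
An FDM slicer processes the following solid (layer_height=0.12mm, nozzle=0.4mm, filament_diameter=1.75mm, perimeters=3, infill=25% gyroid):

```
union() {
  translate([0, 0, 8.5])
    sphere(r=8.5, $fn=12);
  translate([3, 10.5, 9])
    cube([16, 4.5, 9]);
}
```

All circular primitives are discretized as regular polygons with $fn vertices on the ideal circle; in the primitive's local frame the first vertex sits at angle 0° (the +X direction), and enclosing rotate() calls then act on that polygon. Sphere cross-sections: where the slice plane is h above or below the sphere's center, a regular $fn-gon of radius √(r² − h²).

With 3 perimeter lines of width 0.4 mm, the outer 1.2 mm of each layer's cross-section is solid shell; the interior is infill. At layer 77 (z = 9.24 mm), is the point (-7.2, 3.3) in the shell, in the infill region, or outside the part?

At z = 9.24 mm: the r=8.5 sphere slices to a regular 12-gon of circumradius 8.468 (√(r²−h²) with h=0.74 from center); the cube at (3, 10.5) is present — its section is the full 16×4.5 rectangle; Taking the union: the 2 present regions are separate (no shared area or edge), so areas and boundary lengths simply add and each stays a separate island — 2 connected regions. Overall, the cross-section has 2 separate islands. The nearest boundary edge runs (-8.47, 0.00)→(-7.33, 4.23); distance from the point to it = 0.37 mm. (Shell/infill is judged within the island containing the point — the largest one.) The point is inside the cross-section, 0.37 mm from the nearest boundary — within the 1.2 mm shell band (3 × 0.4).

shell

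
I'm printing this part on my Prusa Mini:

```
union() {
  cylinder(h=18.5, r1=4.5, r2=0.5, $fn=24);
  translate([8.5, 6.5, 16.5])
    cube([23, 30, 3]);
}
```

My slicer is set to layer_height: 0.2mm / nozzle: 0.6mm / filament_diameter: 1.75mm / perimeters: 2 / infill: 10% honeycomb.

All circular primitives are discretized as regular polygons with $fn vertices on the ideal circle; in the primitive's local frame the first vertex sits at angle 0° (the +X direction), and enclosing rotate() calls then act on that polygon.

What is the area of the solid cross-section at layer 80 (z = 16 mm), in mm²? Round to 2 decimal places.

At z = 16 mm: the cone contributes a regular 24-gon of circumradius 1.041 (interpolated between r1=4.5 and r2=0.5 at t=0.865) (area = (24/2)·1.041²·sin(360°/24) = 3.36 mm²); the cube at (8.5, 6.5) is not intersected at this z (z outside [16.5, 19.5]); Combining (union): only the cone is present, so the union is just that shape — area = 3.36 mm². Overall, the cross-section is a single solid region. Net area = 3.36 mm².

3.36 mm²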